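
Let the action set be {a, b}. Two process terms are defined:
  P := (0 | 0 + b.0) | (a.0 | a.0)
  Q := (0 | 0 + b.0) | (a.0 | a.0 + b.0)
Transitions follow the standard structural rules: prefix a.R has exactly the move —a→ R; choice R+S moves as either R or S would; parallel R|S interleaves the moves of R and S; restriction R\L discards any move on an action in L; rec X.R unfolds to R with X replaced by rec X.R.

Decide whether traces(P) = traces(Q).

P's transition system — 8 states:
  p0 = (0 | 0 + b.0) | (a.0 | a.0) has moves --a--▸ p1, --a--▸ p2, --b--▸ p3
  p1 = (0 | 0 + b.0) | (0 | a.0) has moves --a--▸ p4, --b--▸ p5
  p2 = (0 | 0 + b.0) | (a.0 | 0) has moves --a--▸ p4, --b--▸ p6
  p3 = 0 | (a.0 | a.0) has moves --a--▸ p5, --a--▸ p6
  p4 = (0 | 0 + b.0) | (0 | 0) has moves --b--▸ p7
  p5 = 0 | (0 | a.0) has moves --a--▸ p7
  p6 = 0 | (a.0 | 0) has moves --a--▸ p7
  p7 = 0 | (0 | 0) has moves stopped
Q's transition system — 10 states:
  q0 = (0 | 0 + b.0) | (a.0 | a.0 + b.0) has moves --a--▸ q1, --a--▸ q2, --b--▸ q3, --b--▸ q4
  q1 = (0 | 0 + b.0) | (0 | a.0) has moves --a--▸ q5, --b--▸ q6
  q2 = (0 | 0 + b.0) | (a.0 | 0) has moves --a--▸ q5, --b--▸ q7
  q3 = (0 | 0 + b.0) | 0 has moves --b--▸ q8
  q4 = 0 | (a.0 | a.0 + b.0) has moves --a--▸ q6, --a--▸ q7, --b--▸ q8
  q5 = (0 | 0 + b.0) | (0 | 0) has moves --b--▸ q9
  q6 = 0 | (0 | a.0) has moves --a--▸ q9
  q7 = 0 | (a.0 | 0) has moves --a--▸ q9
  q8 = 0 | 0 has moves stopped
  q9 = 0 | (0 | 0) has moves stopped
Executing bb from Q (initial set {q0}):
  step 1 (b): {q3, q4}
  step 2 (b): {q8}
  ✓ Q
Executing bb from P (initial set {p0}):
  step 1 (b): {p3}
  step 2 (b): ∅ (P stuck)

traces(P) ≠ traces(Q) — witness ⟨bb⟩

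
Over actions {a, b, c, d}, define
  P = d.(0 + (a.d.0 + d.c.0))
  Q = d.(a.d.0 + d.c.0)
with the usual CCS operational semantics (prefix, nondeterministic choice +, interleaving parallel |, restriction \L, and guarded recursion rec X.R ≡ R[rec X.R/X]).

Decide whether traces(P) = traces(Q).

LTS(P): 5 reachable states
  p0 = d.(0 + (a.d.0 + d.c.0)) | =d=> p1
  p1 = 0 + (a.d.0 + d.c.0) | =a=> p2, =d=> p3
  p2 = d.0 | =d=> p4
  p3 = c.0 | =c=> p4
  p4 = 0 | deadlocked
LTS(Q): 5 reachable states
  q0 = d.(a.d.0 + d.c.0) | =d=> q1
  q1 = a.d.0 + d.c.0 | =a=> q2, =d=> q3
  q2 = d.0 | =d=> q4
  q3 = c.0 | =c=> q4
  q4 = 0 | deadlocked
Partition-refinement fixed point:
  B0 = {p0, q0}
  B1 = {p1, q1}
  B2 = {p3, q3}
  B3 = {p4, q4}
  B4 = {p2, q2}
p0 ∈ B0, q0 ∈ B0 → same block
Bisimilar ⇒ trace-equivalent.

traces(P) = traces(Q)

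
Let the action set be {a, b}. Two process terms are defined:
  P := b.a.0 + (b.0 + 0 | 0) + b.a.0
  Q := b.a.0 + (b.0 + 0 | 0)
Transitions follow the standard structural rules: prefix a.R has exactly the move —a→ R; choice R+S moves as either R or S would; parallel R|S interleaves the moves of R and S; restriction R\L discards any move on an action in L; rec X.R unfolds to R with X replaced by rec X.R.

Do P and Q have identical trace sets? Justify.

YES

LTS(P): 3 reachable states
  u0 = b.a.0 + (b.0 + 0 | 0) + b.a.0 | -b-> u1, -b-> u2
  u1 = 0 | stopped
  u2 = a.0 | -a-> u1
LTS(Q): 3 reachable states
  v0 = b.a.0 + (b.0 + 0 | 0) | -b-> v1, -b-> v2
  v1 = 0 | stopped
  v2 = a.0 | -a-> v1
Bisimilarity quotient blocks:
  B0 = {u0, v0}
  B1 = {u2, v2}
  B2 = {u1, v1}
u0 ∈ B0, v0 ∈ B0 → same block
Bisimilar ⇒ trace-equivalent.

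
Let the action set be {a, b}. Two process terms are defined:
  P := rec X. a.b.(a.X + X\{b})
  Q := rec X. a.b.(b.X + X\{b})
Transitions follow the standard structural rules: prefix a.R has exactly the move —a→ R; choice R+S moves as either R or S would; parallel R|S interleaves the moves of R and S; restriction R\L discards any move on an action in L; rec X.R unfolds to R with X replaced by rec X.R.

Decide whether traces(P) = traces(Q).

NO — witness ⟨abaa⟩

P's transition system — 4 states:
  m0 = rec X. a.b.(a.X + X\{b}) → —a→ m1
  m1 = b.(a.(rec X. a.b.(a.X + X\{b})) + (rec X. a.b.(a.X + X\{b}))\{b}) → —b→ m2
  m2 = a.(rec X. a.b.(a.X + X\{b})) + (rec X. a.b.(a.X + X\{b}))\{b} → —a→ m0, —a→ m3
  m3 = (b.(a.(rec X. a.b.(a.X + X\{b})) + (rec X. a.b.(a.X + X\{b}))\{b}))\{b} → ∅
Q's transition system — 4 states:
  n0 = rec X. a.b.(b.X + X\{b}) → —a→ n1
  n1 = b.(b.(rec X. a.b.(b.X + X\{b})) + (rec X. a.b.(b.X + X\{b}))\{b}) → —b→ n2
  n2 = b.(rec X. a.b.(b.X + X\{b})) + (rec X. a.b.(b.X + X\{b}))\{b} → —a→ n3, —b→ n0
  n3 = (b.(b.(rec X. a.b.(b.X + X\{b})) + (rec X. a.b.(b.X + X\{b}))\{b}))\{b} → ∅
Trace ⟨abaa⟩ through P, begin at {m0}:
  step 1 (a): {m1}
  step 2 (b): {m2}
  step 3 (a): {m0, m3}
  step 4 (a): {m1}
  ✓ P
Trace ⟨abaa⟩ through Q, begin at {n0}:
  step 1 (a): {n1}
  step 2 (b): {n2}
  step 3 (a): {n3}
  step 4 (a): ∅ (Q stuck)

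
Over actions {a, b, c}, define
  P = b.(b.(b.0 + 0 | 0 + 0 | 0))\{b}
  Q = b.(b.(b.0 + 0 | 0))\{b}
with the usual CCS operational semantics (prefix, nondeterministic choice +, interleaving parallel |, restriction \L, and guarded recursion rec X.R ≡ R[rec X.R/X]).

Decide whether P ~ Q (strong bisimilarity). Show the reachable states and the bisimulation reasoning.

bisimilar

P's transition system — 2 states:
  m0 = b.(b.(b.0 + 0 | 0 + 0 | 0))\{b} :: -b-> m1
  m1 = (b.(b.0 + 0 | 0 + 0 | 0))\{b} :: stopped
Q's transition system — 2 states:
  n0 = b.(b.(b.0 + 0 | 0))\{b} :: -b-> n1
  n1 = (b.(b.0 + 0 | 0))\{b} :: stopped
Bisimilarity quotient blocks:
  B0 = {m0, n0}
  B1 = {m1, n1}
m0 ∈ B0, n0 ∈ B0 → same block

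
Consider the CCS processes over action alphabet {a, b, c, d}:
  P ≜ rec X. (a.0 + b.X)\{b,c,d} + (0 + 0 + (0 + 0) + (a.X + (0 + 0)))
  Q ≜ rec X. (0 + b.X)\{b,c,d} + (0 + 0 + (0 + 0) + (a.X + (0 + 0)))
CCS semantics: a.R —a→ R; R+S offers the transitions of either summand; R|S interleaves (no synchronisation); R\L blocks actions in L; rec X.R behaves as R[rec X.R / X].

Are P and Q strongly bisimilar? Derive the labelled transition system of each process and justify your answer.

P's transition system — 2 states:
  p0 = rec X. (a.0 + b.X)\{b,c,d} + (0 + 0 + (0 + 0) + (a.X + (0 + 0))) :: —a→ p0, —a→ p1
  p1 = 0\{b,c,d} :: ∅
Q's transition system — 1 states:
  q0 = rec X. (0 + b.X)\{b,c,d} + (0 + 0 + (0 + 0) + (a.X + (0 + 0))) :: —a→ q0
Partition-refinement fixed point:
  B0 = {p0}
  B1 = {p1}
  B2 = {q0}
p0 ∈ B0, q0 ∈ B2 → different blocks

not bisimilar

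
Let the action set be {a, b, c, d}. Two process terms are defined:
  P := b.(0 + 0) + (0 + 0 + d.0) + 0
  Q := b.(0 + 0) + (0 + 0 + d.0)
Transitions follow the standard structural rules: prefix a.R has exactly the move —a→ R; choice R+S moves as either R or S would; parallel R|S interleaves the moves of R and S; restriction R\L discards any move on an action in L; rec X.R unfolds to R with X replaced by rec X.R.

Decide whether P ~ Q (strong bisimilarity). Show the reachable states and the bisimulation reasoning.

P ~ Q

Reachable graph of P (3 states):
  s0 = b.(0 + 0) + (0 + 0 + d.0) + 0 :: -b-> s1, -d-> s2
  s1 = 0 + 0 :: (no moves)
  s2 = 0 :: (no moves)
Reachable graph of Q (3 states):
  t0 = b.(0 + 0) + (0 + 0 + d.0) :: -b-> t1, -d-> t2
  t1 = 0 + 0 :: (no moves)
  t2 = 0 :: (no moves)
Coarsest stable partition (strong bisimilarity classes):
  B0 = {s0, t0}
  B1 = {s1, s2, t1, t2}
s0 ∈ B0, t0 ∈ B0 → same block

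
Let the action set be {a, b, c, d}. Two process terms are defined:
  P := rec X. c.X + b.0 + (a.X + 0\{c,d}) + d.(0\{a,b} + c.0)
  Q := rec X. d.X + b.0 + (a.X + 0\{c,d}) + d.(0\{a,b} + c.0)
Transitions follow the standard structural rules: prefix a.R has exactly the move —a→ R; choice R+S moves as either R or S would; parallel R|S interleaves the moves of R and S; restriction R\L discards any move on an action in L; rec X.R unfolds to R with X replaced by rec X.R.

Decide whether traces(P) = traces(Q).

P's transition system — 3 states:
  s0 = rec X. c.X + b.0 + (a.X + 0\{c,d}) + d.(0\{a,b} + c.0) :: —a→ s0, —b→ s1, —c→ s0, —d→ s2
  s1 = 0 :: ·
  s2 = 0\{a,b} + c.0 :: —c→ s1
Q's transition system — 3 states:
  t0 = rec X. d.X + b.0 + (a.X + 0\{c,d}) + d.(0\{a,b} + c.0) :: —a→ t0, —b→ t1, —d→ t0, —d→ t2
  t1 = 0 :: ·
  t2 = 0\{a,b} + c.0 :: —c→ t1
Trace ⟨c⟩ through P, begin at {s0}:
  step 1 (c): {s0}
  ✓ P
Trace ⟨c⟩ through Q, begin at {t0}:
  step 1 (c): ∅  — Q cannot continue

trace-distinct — witness ⟨c⟩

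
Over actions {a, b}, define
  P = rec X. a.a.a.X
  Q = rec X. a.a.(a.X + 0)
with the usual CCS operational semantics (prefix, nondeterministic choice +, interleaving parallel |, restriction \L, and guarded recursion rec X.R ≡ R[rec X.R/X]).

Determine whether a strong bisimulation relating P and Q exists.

YES

LTS(P): 3 reachable states
  m0 = rec X. a.a.a.X ⊢ =a=> m1
  m1 = a.a.(rec X. a.a.a.X) ⊢ =a=> m2
  m2 = a.(rec X. a.a.a.X) ⊢ =a=> m0
LTS(Q): 3 reachable states
  n0 = rec X. a.a.(a.X + 0) ⊢ =a=> n1
  n1 = a.(a.(rec X. a.a.(a.X + 0)) + 0) ⊢ =a=> n2
  n2 = a.(rec X. a.a.(a.X + 0)) + 0 ⊢ =a=> n0
Coarsest stable partition (strong bisimilarity classes):
  B0 = {m0, m1, m2, n0, n1, n2}
m0 ∈ B0, n0 ∈ B0 → same block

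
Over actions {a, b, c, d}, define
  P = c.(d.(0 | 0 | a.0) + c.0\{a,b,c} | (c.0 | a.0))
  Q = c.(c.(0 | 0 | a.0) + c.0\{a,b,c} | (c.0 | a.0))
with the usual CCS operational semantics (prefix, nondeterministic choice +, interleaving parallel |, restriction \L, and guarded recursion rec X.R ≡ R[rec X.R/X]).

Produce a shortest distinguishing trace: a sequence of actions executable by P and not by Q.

cd

LTS(P): 11 reachable states
  p0 = c.(d.(0 | 0 | a.0) + c.0\{a,b,c} | (c.0 | a.0)) | =c=> p1
  p1 = d.(0 | 0 | a.0) + c.0\{a,b,c} | (c.0 | a.0) | =a=> p2, =c=> p3, =c=> p4, =d=> p5
  p2 = c.0\{a,b,c} | (c.0 | 0) | =c=> p6, =c=> p7
  p3 = 0\{a,b,c} | (c.0 | a.0) | =a=> p6, =c=> p8
  p4 = c.0\{a,b,c} | (0 | a.0) | =a=> p7, =c=> p8
  p5 = 0 | 0 | a.0 | =a=> p9
  p6 = 0\{a,b,c} | (c.0 | 0) | =c=> p10
  p7 = c.0\{a,b,c} | (0 | 0) | =c=> p10
  p8 = 0\{a,b,c} | (0 | a.0) | =a=> p10
  p9 = 0 | 0 | 0 | stopped
  p10 = 0\{a,b,c} | (0 | 0) | stopped
LTS(Q): 11 reachable states
  q0 = c.(c.(0 | 0 | a.0) + c.0\{a,b,c} | (c.0 | a.0)) | =c=> q1
  q1 = c.(0 | 0 | a.0) + c.0\{a,b,c} | (c.0 | a.0) | =a=> q2, =c=> q3, =c=> q4, =c=> q5
  q2 = c.0\{a,b,c} | (c.0 | 0) | =c=> q6, =c=> q7
  q3 = 0 | 0 | a.0 | =a=> q8
  q4 = 0\{a,b,c} | (c.0 | a.0) | =a=> q6, =c=> q9
  q5 = c.0\{a,b,c} | (0 | a.0) | =a=> q7, =c=> q9
  q6 = 0\{a,b,c} | (c.0 | 0) | =c=> q10
  q7 = c.0\{a,b,c} | (0 | 0) | =c=> q10
  q8 = 0 | 0 | 0 | stopped
  q9 = 0\{a,b,c} | (0 | a.0) | =a=> q10
  q10 = 0\{a,b,c} | (0 | 0) | stopped
Run σ = ⟨cd⟩ on P: start {p0}
  step 1 (c): {p1}
  step 2 (d): {p5}
  — P admits the full trace.
Run σ = ⟨cd⟩ on Q: start {q0}
  step 1 (c): {q1}
  step 2 (d): no successor for Q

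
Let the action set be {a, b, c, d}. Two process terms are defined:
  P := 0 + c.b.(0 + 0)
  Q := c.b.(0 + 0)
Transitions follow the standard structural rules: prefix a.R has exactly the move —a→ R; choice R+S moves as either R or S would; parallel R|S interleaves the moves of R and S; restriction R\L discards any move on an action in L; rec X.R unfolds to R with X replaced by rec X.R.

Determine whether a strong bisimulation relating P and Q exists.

P's transition system — 3 states:
  s0 = 0 + c.b.(0 + 0) ⊢ —c→ s1
  s1 = b.(0 + 0) ⊢ —b→ s2
  s2 = 0 + 0 ⊢ (no moves)
Q's transition system — 3 states:
  t0 = c.b.(0 + 0) ⊢ —c→ t1
  t1 = b.(0 + 0) ⊢ —b→ t2
  t2 = 0 + 0 ⊢ (no moves)
Partition-refinement fixed point:
  B0 = {s0, t0}
  B1 = {s1, t1}
  B2 = {s2, t2}
s0 ∈ B0, t0 ∈ B0 → same block

YES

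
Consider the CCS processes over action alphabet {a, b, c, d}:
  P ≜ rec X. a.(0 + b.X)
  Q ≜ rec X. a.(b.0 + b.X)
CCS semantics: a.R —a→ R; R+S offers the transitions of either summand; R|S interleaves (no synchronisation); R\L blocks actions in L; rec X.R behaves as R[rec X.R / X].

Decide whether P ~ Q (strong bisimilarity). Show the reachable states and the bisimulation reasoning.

P's transition system — 2 states:
  s0 = rec X. a.(0 + b.X) has moves =a=> s1
  s1 = 0 + b.(rec X. a.(0 + b.X)) has moves =b=> s0
Q's transition system — 3 states:
  t0 = rec X. a.(b.0 + b.X) has moves =a=> t1
  t1 = b.0 + b.(rec X. a.(b.0 + b.X)) has moves =b=> t0, =b=> t2
  t2 = 0 has moves ∅
Bisimilarity quotient blocks:
  B0 = {s0}
  B1 = {s1}
  B2 = {t0}
  B3 = {t1}
  B4 = {t2}
s0 ∈ B0, t0 ∈ B2 → different blocks

P ≁ Q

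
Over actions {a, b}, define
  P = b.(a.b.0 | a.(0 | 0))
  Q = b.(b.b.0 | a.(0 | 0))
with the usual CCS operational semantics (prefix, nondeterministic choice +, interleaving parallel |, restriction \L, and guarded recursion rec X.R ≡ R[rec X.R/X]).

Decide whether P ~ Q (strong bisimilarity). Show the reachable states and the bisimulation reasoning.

not bisimilar

P's transition system — 7 states:
  u0 = b.(a.b.0 | a.(0 | 0)) :: -b-> u1
  u1 = a.b.0 | a.(0 | 0) :: -a-> u2, -a-> u3
  u2 = a.b.0 | (0 | 0) :: -a-> u4
  u3 = b.0 | a.(0 | 0) :: -a-> u4, -b-> u5
  u4 = b.0 | (0 | 0) :: -b-> u6
  u5 = 0 | a.(0 | 0) :: -a-> u6
  u6 = 0 | (0 | 0) :: (no moves)
Q's transition system — 7 states:
  v0 = b.(b.b.0 | a.(0 | 0)) :: -b-> v1
  v1 = b.b.0 | a.(0 | 0) :: -a-> v2, -b-> v3
  v2 = b.b.0 | (0 | 0) :: -b-> v4
  v3 = b.0 | a.(0 | 0) :: -a-> v4, -b-> v5
  v4 = b.0 | (0 | 0) :: -b-> v6
  v5 = 0 | a.(0 | 0) :: -a-> v6
  v6 = 0 | (0 | 0) :: (no moves)
Bisimilarity quotient blocks:
  B0 = {u0}
  B1 = {u1}
  B2 = {u3, v3}
  B3 = {u4, v4}
  B4 = {u6, v6}
  B5 = {u5, v5}
  B6 = {u2}
  B7 = {v0}
  B8 = {v1}
  B9 = {v2}
u0 ∈ B0, v0 ∈ B7 → different blocks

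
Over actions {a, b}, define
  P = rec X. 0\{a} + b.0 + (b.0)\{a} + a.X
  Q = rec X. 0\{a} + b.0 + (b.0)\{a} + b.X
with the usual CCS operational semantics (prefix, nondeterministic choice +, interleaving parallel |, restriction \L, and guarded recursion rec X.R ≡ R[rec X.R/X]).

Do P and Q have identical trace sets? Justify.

NO — witness ⟨a⟩

P's transition system — 3 states:
  m0 = rec X. 0\{a} + b.0 + (b.0)\{a} + a.X has moves -a-> m0, -b-> m1, -b-> m2
  m1 = 0 has moves (no moves)
  m2 = 0\{a} has moves (no moves)
Q's transition system — 3 states:
  n0 = rec X. 0\{a} + b.0 + (b.0)\{a} + b.X has moves -b-> n0, -b-> n1, -b-> n2
  n1 = 0 has moves (no moves)
  n2 = 0\{a} has moves (no moves)
Executing a from P (initial set {m0}):
  step 1 (a): {m0}
  ✓ P
Executing a from Q (initial set {n0}):
  step 1 (a): ∅  — Q cannot continue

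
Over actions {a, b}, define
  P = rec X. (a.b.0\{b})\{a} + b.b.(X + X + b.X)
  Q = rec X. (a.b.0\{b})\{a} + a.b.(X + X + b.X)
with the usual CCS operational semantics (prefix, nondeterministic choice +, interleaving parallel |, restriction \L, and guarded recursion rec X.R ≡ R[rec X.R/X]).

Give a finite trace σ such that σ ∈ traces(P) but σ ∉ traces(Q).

b

Reachable graph of P (3 states):
  u0 = rec X. (a.b.0\{b})\{a} + b.b.(X + X + b.X) :: =b=> u1
  u1 = b.((rec X. (a.b.0\{b})\{a} + b.b.(X + X + b.X)) + (rec X. (a.b.0\{b})\{a} + b.b.(X + X + b.X)) + b.(rec X. (a.b.0\{b})\{a} + b.b.(X + X + b.X))) :: =b=> u2
  u2 = (rec X. (a.b.0\{b})\{a} + b.b.(X + X + b.X)) + (rec X. (a.b.0\{b})\{a} + b.b.(X + X + b.X)) + b.(rec X. (a.b.0\{b})\{a} + b.b.(X + X + b.X)) :: =b=> u0, =b=> u1
Reachable graph of Q (3 states):
  v0 = rec X. (a.b.0\{b})\{a} + a.b.(X + X + b.X) :: =a=> v1
  v1 = b.((rec X. (a.b.0\{b})\{a} + a.b.(X + X + b.X)) + (rec X. (a.b.0\{b})\{a} + a.b.(X + X + b.X)) + b.(rec X. (a.b.0\{b})\{a} + a.b.(X + X + b.X))) :: =b=> v2
  v2 = (rec X. (a.b.0\{b})\{a} + a.b.(X + X + b.X)) + (rec X. (a.b.0\{b})\{a} + a.b.(X + X + b.X)) + b.(rec X. (a.b.0\{b})\{a} + a.b.(X + X + b.X)) :: =a=> v1, =b=> v0
Executing b from P (initial set {u0}):
  step 1 (b): {u1}
  ✓ P
Executing b from Q (initial set {v0}):
  step 1 (b): no successor for Q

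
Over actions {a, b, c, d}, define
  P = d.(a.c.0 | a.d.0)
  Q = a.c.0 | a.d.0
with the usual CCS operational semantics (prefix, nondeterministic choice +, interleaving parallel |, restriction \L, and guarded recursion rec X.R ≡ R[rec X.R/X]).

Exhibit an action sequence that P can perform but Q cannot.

P's transition system — 10 states:
  u0 = d.(a.c.0 | a.d.0) :: —d→ u1
  u1 = a.c.0 | a.d.0 :: —a→ u2, —a→ u3
  u2 = a.c.0 | d.0 :: —a→ u4, —d→ u5
  u3 = c.0 | a.d.0 :: —a→ u4, —c→ u6
  u4 = c.0 | d.0 :: —c→ u7, —d→ u8
  u5 = a.c.0 | 0 :: —a→ u8
  u6 = 0 | a.d.0 :: —a→ u7
  u7 = 0 | d.0 :: —d→ u9
  u8 = c.0 | 0 :: —c→ u9
  u9 = 0 | 0 :: ∅
Q's transition system — 9 states:
  v0 = a.c.0 | a.d.0 :: —a→ v1, —a→ v2
  v1 = a.c.0 | d.0 :: —a→ v3, —d→ v4
  v2 = c.0 | a.d.0 :: —a→ v3, —c→ v5
  v3 = c.0 | d.0 :: —c→ v6, —d→ v7
  v4 = a.c.0 | 0 :: —a→ v7
  v5 = 0 | a.d.0 :: —a→ v6
  v6 = 0 | d.0 :: —d→ v8
  v7 = c.0 | 0 :: —c→ v8
  v8 = 0 | 0 :: ∅
Executing d from P (initial set {u0}):
  step 1 (d): {u1}
  — P admits the full trace.
Executing d from Q (initial set {v0}):
  step 1 (d): no successor for Q

d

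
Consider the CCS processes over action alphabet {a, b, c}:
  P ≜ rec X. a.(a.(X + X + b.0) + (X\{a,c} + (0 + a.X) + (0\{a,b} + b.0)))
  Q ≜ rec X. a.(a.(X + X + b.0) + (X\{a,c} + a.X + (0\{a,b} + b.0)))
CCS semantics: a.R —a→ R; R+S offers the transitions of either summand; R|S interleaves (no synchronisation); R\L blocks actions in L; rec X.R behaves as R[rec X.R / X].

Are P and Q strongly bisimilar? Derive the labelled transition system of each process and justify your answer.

P's transition system — 4 states:
  p0 = rec X. a.(a.(X + X + b.0) + (X\{a,c} + (0 + a.X) + (0\{a,b} + b.0))) ⊢ --a--▸ p1
  p1 = a.((rec X. a.(a.(X + X + b.0) + (X\{a,c} + (0 + a.X) + (0\{a,b} + b.0)))) + (rec X. a.(a.(X + X + b.0) + (X\{a,c} + (0 + a.X) + (0\{a,b} + b.0)))) + b.0) + ((rec X. a.(a.(X + X + b.0) + (X\{a,c} + (0 + a.X) + (0\{a,b} + b.0))))\{a,c} + (0 + a.(rec X. a.(a.(X + X + b.0) + (X\{a,c} + (0 + a.X) + (0\{a,b} + b.0))))) + (0\{a,b} + b.0)) ⊢ --a--▸ p0, --a--▸ p2, --b--▸ p3
  p2 = (rec X. a.(a.(X + X + b.0) + (X\{a,c} + (0 + a.X) + (0\{a,b} + b.0)))) + (rec X. a.(a.(X + X + b.0) + (X\{a,c} + (0 + a.X) + (0\{a,b} + b.0)))) + b.0 ⊢ --a--▸ p1, --b--▸ p3
  p3 = 0 ⊢ deadlocked
Q's transition system — 4 states:
  q0 = rec X. a.(a.(X + X + b.0) + (X\{a,c} + a.X + (0\{a,b} + b.0))) ⊢ --a--▸ q1
  q1 = a.((rec X. a.(a.(X + X + b.0) + (X\{a,c} + a.X + (0\{a,b} + b.0)))) + (rec X. a.(a.(X + X + b.0) + (X\{a,c} + a.X + (0\{a,b} + b.0)))) + b.0) + ((rec X. a.(a.(X + X + b.0) + (X\{a,c} + a.X + (0\{a,b} + b.0))))\{a,c} + a.(rec X. a.(a.(X + X + b.0) + (X\{a,c} + a.X + (0\{a,b} + b.0)))) + (0\{a,b} + b.0)) ⊢ --a--▸ q0, --a--▸ q2, --b--▸ q3
  q2 = (rec X. a.(a.(X + X + b.0) + (X\{a,c} + a.X + (0\{a,b} + b.0)))) + (rec X. a.(a.(X + X + b.0) + (X\{a,c} + a.X + (0\{a,b} + b.0)))) + b.0 ⊢ --a--▸ q1, --b--▸ q3
  q3 = 0 ⊢ deadlocked
Coarsest stable partition (strong bisimilarity classes):
  B0 = {p0, q0}
  B1 = {p1, q1}
  B2 = {p2, q2}
  B3 = {p3, q3}
p0 ∈ B0, q0 ∈ B0 → same block

P ~ Q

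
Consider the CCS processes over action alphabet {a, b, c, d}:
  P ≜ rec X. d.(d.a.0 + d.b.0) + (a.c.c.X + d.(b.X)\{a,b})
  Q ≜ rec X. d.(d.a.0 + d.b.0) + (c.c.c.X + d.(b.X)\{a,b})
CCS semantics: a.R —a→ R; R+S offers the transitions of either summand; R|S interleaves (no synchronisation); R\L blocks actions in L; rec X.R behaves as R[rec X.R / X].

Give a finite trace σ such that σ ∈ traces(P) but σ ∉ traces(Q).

a

P's transition system — 8 states:
  p0 = rec X. d.(d.a.0 + d.b.0) + (a.c.c.X + d.(b.X)\{a,b}) has moves —a→ p1, —d→ p2, —d→ p3
  p1 = c.c.(rec X. d.(d.a.0 + d.b.0) + (a.c.c.X + d.(b.X)\{a,b})) has moves —c→ p4
  p2 = (b.(rec X. d.(d.a.0 + d.b.0) + (a.c.c.X + d.(b.X)\{a,b})))\{a,b} has moves (no moves)
  p3 = d.a.0 + d.b.0 has moves —d→ p5, —d→ p6
  p4 = c.(rec X. d.(d.a.0 + d.b.0) + (a.c.c.X + d.(b.X)\{a,b})) has moves —c→ p0
  p5 = a.0 has moves —a→ p7
  p6 = b.0 has moves —b→ p7
  p7 = 0 has moves (no moves)
Q's transition system — 8 states:
  q0 = rec X. d.(d.a.0 + d.b.0) + (c.c.c.X + d.(b.X)\{a,b}) has moves —c→ q1, —d→ q2, —d→ q3
  q1 = c.c.(rec X. d.(d.a.0 + d.b.0) + (c.c.c.X + d.(b.X)\{a,b})) has moves —c→ q4
  q2 = (b.(rec X. d.(d.a.0 + d.b.0) + (c.c.c.X + d.(b.X)\{a,b})))\{a,b} has moves (no moves)
  q3 = d.a.0 + d.b.0 has moves —d→ q5, —d→ q6
  q4 = c.(rec X. d.(d.a.0 + d.b.0) + (c.c.c.X + d.(b.X)\{a,b})) has moves —c→ q0
  q5 = a.0 has moves —a→ q7
  q6 = b.0 has moves —b→ q7
  q7 = 0 has moves (no moves)
Trace ⟨a⟩ through P, begin at {p0}:
  step 1 (a): {p1}
  P completes σ.
Trace ⟨a⟩ through Q, begin at {q0}:
  step 1 (a): ∅  — Q cannot continue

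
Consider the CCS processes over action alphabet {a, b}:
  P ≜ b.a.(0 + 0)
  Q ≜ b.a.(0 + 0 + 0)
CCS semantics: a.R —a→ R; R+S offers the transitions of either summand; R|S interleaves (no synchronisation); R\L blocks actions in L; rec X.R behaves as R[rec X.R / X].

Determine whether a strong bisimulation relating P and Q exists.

Reachable graph of P (3 states):
  p0 = b.a.(0 + 0) has moves -b-> p1
  p1 = a.(0 + 0) has moves -a-> p2
  p2 = 0 + 0 has moves stopped
Reachable graph of Q (3 states):
  q0 = b.a.(0 + 0 + 0) has moves -b-> q1
  q1 = a.(0 + 0 + 0) has moves -a-> q2
  q2 = 0 + 0 + 0 has moves stopped
Bisimilarity quotient blocks:
  B0 = {p0, q0}
  B1 = {p1, q1}
  B2 = {p2, q2}
p0 ∈ B0, q0 ∈ B0 → same block

P ~ Q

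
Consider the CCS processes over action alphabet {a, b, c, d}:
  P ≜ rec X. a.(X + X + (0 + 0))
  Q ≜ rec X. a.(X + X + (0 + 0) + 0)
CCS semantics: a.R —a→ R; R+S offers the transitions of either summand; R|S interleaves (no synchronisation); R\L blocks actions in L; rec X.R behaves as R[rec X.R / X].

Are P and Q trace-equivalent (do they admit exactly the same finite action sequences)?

traces(P) = traces(Q)

P's transition system — 2 states:
  u0 = rec X. a.(X + X + (0 + 0)) has moves =a=> u1
  u1 = (rec X. a.(X + X + (0 + 0))) + (rec X. a.(X + X + (0 + 0))) + (0 + 0) has moves =a=> u1
Q's transition system — 2 states:
  v0 = rec X. a.(X + X + (0 + 0) + 0) has moves =a=> v1
  v1 = (rec X. a.(X + X + (0 + 0) + 0)) + (rec X. a.(X + X + (0 + 0) + 0)) + (0 + 0) + 0 has moves =a=> v1
Coarsest stable partition (strong bisimilarity classes):
  B0 = {u0, u1, v0, v1}
u0 ∈ B0, v0 ∈ B0 → same block
Bisimilar ⇒ trace-equivalent.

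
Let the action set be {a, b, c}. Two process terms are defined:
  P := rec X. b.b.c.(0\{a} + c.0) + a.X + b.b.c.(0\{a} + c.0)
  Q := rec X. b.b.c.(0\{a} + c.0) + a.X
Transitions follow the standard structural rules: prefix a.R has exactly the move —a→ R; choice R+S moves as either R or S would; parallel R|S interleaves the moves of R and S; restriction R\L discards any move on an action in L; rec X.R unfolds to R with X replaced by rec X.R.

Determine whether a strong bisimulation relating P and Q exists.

bisimilar

Reachable graph of P (5 states):
  u0 = rec X. b.b.c.(0\{a} + c.0) + a.X + b.b.c.(0\{a} + c.0) :: --a--▸ u0, --b--▸ u1
  u1 = b.c.(0\{a} + c.0) :: --b--▸ u2
  u2 = c.(0\{a} + c.0) :: --c--▸ u3
  u3 = 0\{a} + c.0 :: --c--▸ u4
  u4 = 0 :: ∅
Reachable graph of Q (5 states):
  v0 = rec X. b.b.c.(0\{a} + c.0) + a.X :: --a--▸ v0, --b--▸ v1
  v1 = b.c.(0\{a} + c.0) :: --b--▸ v2
  v2 = c.(0\{a} + c.0) :: --c--▸ v3
  v3 = 0\{a} + c.0 :: --c--▸ v4
  v4 = 0 :: ∅
Bisimilarity quotient blocks:
  B0 = {u0, v0}
  B1 = {u1, v1}
  B2 = {u2, v2}
  B3 = {u3, v3}
  B4 = {u4, v4}
u0 ∈ B0, v0 ∈ B0 → same block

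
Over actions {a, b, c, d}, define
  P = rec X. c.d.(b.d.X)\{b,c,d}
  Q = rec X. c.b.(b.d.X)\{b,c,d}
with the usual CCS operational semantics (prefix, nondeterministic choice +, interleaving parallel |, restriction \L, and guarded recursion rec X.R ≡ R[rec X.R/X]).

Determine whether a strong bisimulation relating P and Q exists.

NO

P's transition system — 3 states:
  s0 = rec X. c.d.(b.d.X)\{b,c,d} ⊢ —c→ s1
  s1 = d.(b.d.(rec X. c.d.(b.d.X)\{b,c,d}))\{b,c,d} ⊢ —d→ s2
  s2 = (b.d.(rec X. c.d.(b.d.X)\{b,c,d}))\{b,c,d} ⊢ stopped
Q's transition system — 3 states:
  t0 = rec X. c.b.(b.d.X)\{b,c,d} ⊢ —c→ t1
  t1 = b.(b.d.(rec X. c.b.(b.d.X)\{b,c,d}))\{b,c,d} ⊢ —b→ t2
  t2 = (b.d.(rec X. c.b.(b.d.X)\{b,c,d}))\{b,c,d} ⊢ stopped
Partition-refinement fixed point:
  B0 = {s0}
  B1 = {s1}
  B2 = {s2, t2}
  B3 = {t0}
  B4 = {t1}
s0 ∈ B0, t0 ∈ B3 → different blocks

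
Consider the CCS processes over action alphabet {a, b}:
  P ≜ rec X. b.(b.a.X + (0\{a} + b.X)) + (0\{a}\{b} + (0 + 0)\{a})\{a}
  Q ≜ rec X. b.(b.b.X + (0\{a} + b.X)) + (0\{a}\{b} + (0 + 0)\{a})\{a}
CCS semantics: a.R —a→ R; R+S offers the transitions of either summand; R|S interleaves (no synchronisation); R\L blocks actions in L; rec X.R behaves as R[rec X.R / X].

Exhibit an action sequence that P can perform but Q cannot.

bba

LTS(P): 3 reachable states
  m0 = rec X. b.(b.a.X + (0\{a} + b.X)) + (0\{a}\{b} + (0 + 0)\{a})\{a} ⊢ —b→ m1
  m1 = b.a.(rec X. b.(b.a.X + (0\{a} + b.X)) + (0\{a}\{b} + (0 + 0)\{a})\{a}) + (0\{a} + b.(rec X. b.(b.a.X + (0\{a} + b.X)) + (0\{a}\{b} + (0 + 0)\{a})\{a})) ⊢ —b→ m0, —b→ m2
  m2 = a.(rec X. b.(b.a.X + (0\{a} + b.X)) + (0\{a}\{b} + (0 + 0)\{a})\{a}) ⊢ —a→ m0
LTS(Q): 3 reachable states
  n0 = rec X. b.(b.b.X + (0\{a} + b.X)) + (0\{a}\{b} + (0 + 0)\{a})\{a} ⊢ —b→ n1
  n1 = b.b.(rec X. b.(b.b.X + (0\{a} + b.X)) + (0\{a}\{b} + (0 + 0)\{a})\{a}) + (0\{a} + b.(rec X. b.(b.b.X + (0\{a} + b.X)) + (0\{a}\{b} + (0 + 0)\{a})\{a})) ⊢ —b→ n0, —b→ n2
  n2 = b.(rec X. b.(b.b.X + (0\{a} + b.X)) + (0\{a}\{b} + (0 + 0)\{a})\{a}) ⊢ —b→ n0
Executing bba from P (initial set {m0}):
  after b @ step 1: {m1}
  after b @ step 2: {m0, m2}
  after a @ step 3: {m0}
  P completes σ.
Executing bba from Q (initial set {n0}):
  after b @ step 1: {n1}
  after b @ step 2: {n0, n2}
  after a @ step 3: no successor for Q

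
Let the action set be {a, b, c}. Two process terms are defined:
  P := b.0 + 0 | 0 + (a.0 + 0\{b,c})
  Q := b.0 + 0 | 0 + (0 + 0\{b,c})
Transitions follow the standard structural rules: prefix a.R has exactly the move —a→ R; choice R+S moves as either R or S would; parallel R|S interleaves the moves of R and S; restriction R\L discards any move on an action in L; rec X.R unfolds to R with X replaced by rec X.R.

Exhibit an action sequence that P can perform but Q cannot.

a

LTS(P): 2 reachable states
  m0 = b.0 + 0 | 0 + (a.0 + 0\{b,c}) → -a-> m1, -b-> m1
  m1 = 0 → ∅
LTS(Q): 2 reachable states
  n0 = b.0 + 0 | 0 + (0 + 0\{b,c}) → -b-> n1
  n1 = 0 → ∅
Executing a from P (initial set {m0}):
  step 1 (a): {m1}
  P completes σ.
Executing a from Q (initial set {n0}):
  step 1 (a): ∅ (Q stuck)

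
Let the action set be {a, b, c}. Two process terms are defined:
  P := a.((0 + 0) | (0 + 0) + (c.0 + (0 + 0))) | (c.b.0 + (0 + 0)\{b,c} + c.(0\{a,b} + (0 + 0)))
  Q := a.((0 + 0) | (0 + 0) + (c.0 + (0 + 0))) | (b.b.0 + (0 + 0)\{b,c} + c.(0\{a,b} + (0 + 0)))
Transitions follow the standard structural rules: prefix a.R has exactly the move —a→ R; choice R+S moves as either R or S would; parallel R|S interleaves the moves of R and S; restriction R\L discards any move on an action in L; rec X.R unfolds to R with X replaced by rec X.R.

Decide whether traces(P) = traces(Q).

NO — witness ⟨cb⟩

Reachable graph of P (12 states):
  p0 = a.((0 + 0) | (0 + 0) + (c.0 + (0 + 0))) | (c.b.0 + (0 + 0)\{b,c} + c.(0\{a,b} + (0 + 0))) ⊢ --a--▸ p1, --c--▸ p2, --c--▸ p3
  p1 = ((0 + 0) | (0 + 0) + (c.0 + (0 + 0))) | (c.b.0 + (0 + 0)\{b,c} + c.(0\{a,b} + (0 + 0))) ⊢ --c--▸ p4, --c--▸ p5, --c--▸ p6
  p2 = a.((0 + 0) | (0 + 0) + (c.0 + (0 + 0))) | (0\{a,b} + (0 + 0)) ⊢ --a--▸ p4
  p3 = a.((0 + 0) | (0 + 0) + (c.0 + (0 + 0))) | b.0 ⊢ --a--▸ p5, --b--▸ p7
  p4 = ((0 + 0) | (0 + 0) + (c.0 + (0 + 0))) | (0\{a,b} + (0 + 0)) ⊢ --c--▸ p8
  p5 = ((0 + 0) | (0 + 0) + (c.0 + (0 + 0))) | b.0 ⊢ --b--▸ p9, --c--▸ p10
  p6 = 0 | (c.b.0 + (0 + 0)\{b,c} + c.(0\{a,b} + (0 + 0))) ⊢ --c--▸ p10, --c--▸ p8
  p7 = a.((0 + 0) | (0 + 0) + (c.0 + (0 + 0))) | 0 ⊢ --a--▸ p9
  p8 = 0 | (0\{a,b} + (0 + 0)) ⊢ ·
  p9 = ((0 + 0) | (0 + 0) + (c.0 + (0 + 0))) | 0 ⊢ --c--▸ p11
  p10 = 0 | b.0 ⊢ --b--▸ p11
  p11 = 0 | 0 ⊢ ·
Reachable graph of Q (12 states):
  q0 = a.((0 + 0) | (0 + 0) + (c.0 + (0 + 0))) | (b.b.0 + (0 + 0)\{b,c} + c.(0\{a,b} + (0 + 0))) ⊢ --a--▸ q1, --b--▸ q2, --c--▸ q3
  q1 = ((0 + 0) | (0 + 0) + (c.0 + (0 + 0))) | (b.b.0 + (0 + 0)\{b,c} + c.(0\{a,b} + (0 + 0))) ⊢ --b--▸ q4, --c--▸ q5, --c--▸ q6
  q2 = a.((0 + 0) | (0 + 0) + (c.0 + (0 + 0))) | b.0 ⊢ --a--▸ q4, --b--▸ q7
  q3 = a.((0 + 0) | (0 + 0) + (c.0 + (0 + 0))) | (0\{a,b} + (0 + 0)) ⊢ --a--▸ q5
  q4 = ((0 + 0) | (0 + 0) + (c.0 + (0 + 0))) | b.0 ⊢ --b--▸ q8, --c--▸ q9
  q5 = ((0 + 0) | (0 + 0) + (c.0 + (0 + 0))) | (0\{a,b} + (0 + 0)) ⊢ --c--▸ q10
  q6 = 0 | (b.b.0 + (0 + 0)\{b,c} + c.(0\{a,b} + (0 + 0))) ⊢ --b--▸ q9, --c--▸ q10
  q7 = a.((0 + 0) | (0 + 0) + (c.0 + (0 + 0))) | 0 ⊢ --a--▸ q8
  q8 = ((0 + 0) | (0 + 0) + (c.0 + (0 + 0))) | 0 ⊢ --c--▸ q11
  q9 = 0 | b.0 ⊢ --b--▸ q11
  q10 = 0 | (0\{a,b} + (0 + 0)) ⊢ ·
  q11 = 0 | 0 ⊢ ·
Trace ⟨cb⟩ through P, begin at {p0}:
  [1] c ⇒ {p2, p3}
  [2] b ⇒ {p7}
  ✓ P
Trace ⟨cb⟩ through Q, begin at {q0}:
  [1] c ⇒ {q3}
  [2] b ⇒ no successor for Q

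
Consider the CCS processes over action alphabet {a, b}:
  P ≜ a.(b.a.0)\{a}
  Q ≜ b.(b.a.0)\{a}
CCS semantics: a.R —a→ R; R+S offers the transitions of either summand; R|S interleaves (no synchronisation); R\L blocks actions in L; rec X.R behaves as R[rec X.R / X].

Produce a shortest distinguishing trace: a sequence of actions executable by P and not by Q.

LTS(P): 3 reachable states
  s0 = a.(b.a.0)\{a} ⊢ —a→ s1
  s1 = (b.a.0)\{a} ⊢ —b→ s2
  s2 = (a.0)\{a} ⊢ deadlocked
LTS(Q): 3 reachable states
  t0 = b.(b.a.0)\{a} ⊢ —b→ t1
  t1 = (b.a.0)\{a} ⊢ —b→ t2
  t2 = (a.0)\{a} ⊢ deadlocked
Executing a from P (initial set {s0}):
  after a @ step 1: {s1}
  P completes σ.
Executing a from Q (initial set {t0}):
  after a @ step 1: no successor for Q

a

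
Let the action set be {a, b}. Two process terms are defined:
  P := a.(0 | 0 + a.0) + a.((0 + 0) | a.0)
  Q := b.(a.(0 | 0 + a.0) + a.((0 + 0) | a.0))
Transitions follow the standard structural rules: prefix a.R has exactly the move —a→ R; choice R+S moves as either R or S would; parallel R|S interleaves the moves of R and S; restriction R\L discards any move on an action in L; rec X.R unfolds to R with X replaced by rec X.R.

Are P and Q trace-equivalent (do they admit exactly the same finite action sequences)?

NO — witness ⟨a⟩

LTS(P): 5 reachable states
  m0 = a.(0 | 0 + a.0) + a.((0 + 0) | a.0) | -a-> m1, -a-> m2
  m1 = (0 + 0) | a.0 | -a-> m3
  m2 = 0 | 0 + a.0 | -a-> m4
  m3 = (0 + 0) | 0 | ∅
  m4 = 0 | ∅
LTS(Q): 6 reachable states
  n0 = b.(a.(0 | 0 + a.0) + a.((0 + 0) | a.0)) | -b-> n1
  n1 = a.(0 | 0 + a.0) + a.((0 + 0) | a.0) | -a-> n2, -a-> n3
  n2 = (0 + 0) | a.0 | -a-> n4
  n3 = 0 | 0 + a.0 | -a-> n5
  n4 = (0 + 0) | 0 | ∅
  n5 = 0 | ∅
Executing a from P (initial set {m0}):
  [1] a ⇒ {m1, m2}
  ✓ P
Executing a from Q (initial set {n0}):
  [1] a ⇒ ∅  — Q cannot continue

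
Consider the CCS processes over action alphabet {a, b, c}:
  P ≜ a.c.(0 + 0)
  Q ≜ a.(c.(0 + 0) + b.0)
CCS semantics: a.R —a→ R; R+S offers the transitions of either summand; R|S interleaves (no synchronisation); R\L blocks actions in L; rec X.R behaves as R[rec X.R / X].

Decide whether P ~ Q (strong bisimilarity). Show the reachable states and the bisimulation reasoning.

not bisimilar

LTS(P): 3 reachable states
  u0 = a.c.(0 + 0) has moves =a=> u1
  u1 = c.(0 + 0) has moves =c=> u2
  u2 = 0 + 0 has moves ·
LTS(Q): 4 reachable states
  v0 = a.(c.(0 + 0) + b.0) has moves =a=> v1
  v1 = c.(0 + 0) + b.0 has moves =b=> v2, =c=> v3
  v2 = 0 has moves ·
  v3 = 0 + 0 has moves ·
Bisimilarity quotient blocks:
  B0 = {u0}
  B1 = {u1}
  B2 = {u2, v2, v3}
  B3 = {v0}
  B4 = {v1}
u0 ∈ B0, v0 ∈ B3 → different blocks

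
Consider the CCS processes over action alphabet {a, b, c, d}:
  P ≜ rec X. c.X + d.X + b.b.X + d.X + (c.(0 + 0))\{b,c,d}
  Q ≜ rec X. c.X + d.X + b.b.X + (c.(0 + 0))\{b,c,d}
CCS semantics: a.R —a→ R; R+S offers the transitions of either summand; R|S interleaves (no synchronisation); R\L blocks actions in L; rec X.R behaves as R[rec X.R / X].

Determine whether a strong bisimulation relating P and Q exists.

P's transition system — 2 states:
  u0 = rec X. c.X + d.X + b.b.X + d.X + (c.(0 + 0))\{b,c,d} | =b=> u1, =c=> u0, =d=> u0
  u1 = b.(rec X. c.X + d.X + b.b.X + d.X + (c.(0 + 0))\{b,c,d}) | =b=> u0
Q's transition system — 2 states:
  v0 = rec X. c.X + d.X + b.b.X + (c.(0 + 0))\{b,c,d} | =b=> v1, =c=> v0, =d=> v0
  v1 = b.(rec X. c.X + d.X + b.b.X + (c.(0 + 0))\{b,c,d}) | =b=> v0
Coarsest stable partition (strong bisimilarity classes):
  B0 = {u0, v0}
  B1 = {u1, v1}
u0 ∈ B0, v0 ∈ B0 → same block

bisimilar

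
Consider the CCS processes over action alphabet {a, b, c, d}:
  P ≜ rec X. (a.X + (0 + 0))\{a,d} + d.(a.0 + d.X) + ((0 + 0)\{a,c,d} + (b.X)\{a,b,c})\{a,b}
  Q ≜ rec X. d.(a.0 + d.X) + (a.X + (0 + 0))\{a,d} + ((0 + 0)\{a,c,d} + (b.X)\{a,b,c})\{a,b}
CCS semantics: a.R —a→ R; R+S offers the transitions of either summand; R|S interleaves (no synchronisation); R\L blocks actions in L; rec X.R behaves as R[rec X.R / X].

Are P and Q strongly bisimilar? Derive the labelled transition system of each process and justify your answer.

P ~ Q

P's transition system — 3 states:
  u0 = rec X. (a.X + (0 + 0))\{a,d} + d.(a.0 + d.X) + ((0 + 0)\{a,c,d} + (b.X)\{a,b,c})\{a,b} → =d=> u1
  u1 = a.0 + d.(rec X. (a.X + (0 + 0))\{a,d} + d.(a.0 + d.X) + ((0 + 0)\{a,c,d} + (b.X)\{a,b,c})\{a,b}) → =a=> u2, =d=> u0
  u2 = 0 → deadlocked
Q's transition system — 3 states:
  v0 = rec X. d.(a.0 + d.X) + (a.X + (0 + 0))\{a,d} + ((0 + 0)\{a,c,d} + (b.X)\{a,b,c})\{a,b} → =d=> v1
  v1 = a.0 + d.(rec X. d.(a.0 + d.X) + (a.X + (0 + 0))\{a,d} + ((0 + 0)\{a,c,d} + (b.X)\{a,b,c})\{a,b}) → =a=> v2, =d=> v0
  v2 = 0 → deadlocked
Partition-refinement fixed point:
  B0 = {u0, v0}
  B1 = {u1, v1}
  B2 = {u2, v2}
u0 ∈ B0, v0 ∈ B0 → same block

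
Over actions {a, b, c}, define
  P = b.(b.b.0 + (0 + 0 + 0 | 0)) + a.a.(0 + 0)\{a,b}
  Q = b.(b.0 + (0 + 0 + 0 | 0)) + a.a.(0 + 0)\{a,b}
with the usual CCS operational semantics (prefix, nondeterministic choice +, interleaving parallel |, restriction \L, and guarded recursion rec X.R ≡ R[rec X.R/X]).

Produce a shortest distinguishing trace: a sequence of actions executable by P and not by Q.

bbb

LTS(P): 6 reachable states
  p0 = b.(b.b.0 + (0 + 0 + 0 | 0)) + a.a.(0 + 0)\{a,b} | ··a··> p1, ··b··> p2
  p1 = a.(0 + 0)\{a,b} | ··a··> p3
  p2 = b.b.0 + (0 + 0 + 0 | 0) | ··b··> p4
  p3 = (0 + 0)\{a,b} | stopped
  p4 = b.0 | ··b··> p5
  p5 = 0 | stopped
LTS(Q): 5 reachable states
  q0 = b.(b.0 + (0 + 0 + 0 | 0)) + a.a.(0 + 0)\{a,b} | ··a··> q1, ··b··> q2
  q1 = a.(0 + 0)\{a,b} | ··a··> q3
  q2 = b.0 + (0 + 0 + 0 | 0) | ··b··> q4
  q3 = (0 + 0)\{a,b} | stopped
  q4 = 0 | stopped
Run σ = ⟨bbb⟩ on P: start {p0}
  [1] b ⇒ {p2}
  [2] b ⇒ {p4}
  [3] b ⇒ {p5}
  — P admits the full trace.
Run σ = ⟨bbb⟩ on Q: start {q0}
  [1] b ⇒ {q2}
  [2] b ⇒ {q4}
  [3] b ⇒ no successor for Q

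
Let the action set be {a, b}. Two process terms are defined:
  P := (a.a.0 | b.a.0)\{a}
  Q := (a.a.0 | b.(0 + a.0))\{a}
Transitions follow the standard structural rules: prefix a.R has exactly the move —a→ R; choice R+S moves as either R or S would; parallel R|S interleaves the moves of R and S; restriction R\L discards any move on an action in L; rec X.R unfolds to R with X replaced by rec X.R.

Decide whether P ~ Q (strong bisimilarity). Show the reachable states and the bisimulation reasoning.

bisimilar

P's transition system — 2 states:
  p0 = (a.a.0 | b.a.0)\{a} → =b=> p1
  p1 = (a.a.0 | a.0)\{a} → (no moves)
Q's transition system — 2 states:
  q0 = (a.a.0 | b.(0 + a.0))\{a} → =b=> q1
  q1 = (a.a.0 | (0 + a.0))\{a} → (no moves)
Coarsest stable partition (strong bisimilarity classes):
  B0 = {p0, q0}
  B1 = {p1, q1}
p0 ∈ B0, q0 ∈ B0 → same block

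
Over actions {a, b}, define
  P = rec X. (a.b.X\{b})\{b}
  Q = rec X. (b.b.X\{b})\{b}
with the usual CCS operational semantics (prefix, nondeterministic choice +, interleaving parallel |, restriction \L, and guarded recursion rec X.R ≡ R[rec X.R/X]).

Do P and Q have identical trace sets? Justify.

LTS(P): 2 reachable states
  s0 = rec X. (a.b.X\{b})\{b} | -a-> s1
  s1 = (b.(rec X. (a.b.X\{b})\{b})\{b})\{b} | (no moves)
LTS(Q): 1 reachable states
  t0 = rec X. (b.b.X\{b})\{b} | (no moves)
Executing a from P (initial set {s0}):
  after a @ step 1: {s1}
  ✓ P
Executing a from Q (initial set {t0}):
  after a @ step 1: no successor for Q

trace-distinct — witness ⟨a⟩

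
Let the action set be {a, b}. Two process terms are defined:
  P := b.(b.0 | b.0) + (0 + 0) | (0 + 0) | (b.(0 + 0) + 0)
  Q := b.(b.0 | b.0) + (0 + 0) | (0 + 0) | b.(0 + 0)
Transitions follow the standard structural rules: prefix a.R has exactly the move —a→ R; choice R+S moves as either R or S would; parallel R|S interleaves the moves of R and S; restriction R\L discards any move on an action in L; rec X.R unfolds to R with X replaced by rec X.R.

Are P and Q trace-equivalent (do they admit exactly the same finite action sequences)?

LTS(P): 6 reachable states
  u0 = b.(b.0 | b.0) + (0 + 0) | (0 + 0) | (b.(0 + 0) + 0) has moves --b--▸ u1, --b--▸ u2
  u1 = (0 + 0) | (0 + 0) | (0 + 0) has moves ∅
  u2 = b.0 | b.0 has moves --b--▸ u3, --b--▸ u4
  u3 = 0 | b.0 has moves --b--▸ u5
  u4 = b.0 | 0 has moves --b--▸ u5
  u5 = 0 | 0 has moves ∅
LTS(Q): 6 reachable states
  v0 = b.(b.0 | b.0) + (0 + 0) | (0 + 0) | b.(0 + 0) has moves --b--▸ v1, --b--▸ v2
  v1 = (0 + 0) | (0 + 0) | (0 + 0) has moves ∅
  v2 = b.0 | b.0 has moves --b--▸ v3, --b--▸ v4
  v3 = 0 | b.0 has moves --b--▸ v5
  v4 = b.0 | 0 has moves --b--▸ v5
  v5 = 0 | 0 has moves ∅
Bisimilarity quotient blocks:
  B0 = {u0, v0}
  B1 = {u1, u5, v1, v5}
  B2 = {u2, v2}
  B3 = {u3, u4, v3, v4}
u0 ∈ B0, v0 ∈ B0 → same block
Bisimilar ⇒ trace-equivalent.

YES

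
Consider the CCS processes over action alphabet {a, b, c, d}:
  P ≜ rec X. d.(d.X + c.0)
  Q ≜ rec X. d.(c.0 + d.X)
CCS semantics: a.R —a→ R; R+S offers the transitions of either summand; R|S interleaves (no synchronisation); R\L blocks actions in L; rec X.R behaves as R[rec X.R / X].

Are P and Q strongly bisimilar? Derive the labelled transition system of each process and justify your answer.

bisimilar

LTS(P): 3 reachable states
  u0 = rec X. d.(d.X + c.0) :: —d→ u1
  u1 = d.(rec X. d.(d.X + c.0)) + c.0 :: —c→ u2, —d→ u0
  u2 = 0 :: ∅
LTS(Q): 3 reachable states
  v0 = rec X. d.(c.0 + d.X) :: —d→ v1
  v1 = c.0 + d.(rec X. d.(c.0 + d.X)) :: —c→ v2, —d→ v0
  v2 = 0 :: ∅
Bisimilarity quotient blocks:
  B0 = {u0, v0}
  B1 = {u1, v1}
  B2 = {u2, v2}
u0 ∈ B0, v0 ∈ B0 → same block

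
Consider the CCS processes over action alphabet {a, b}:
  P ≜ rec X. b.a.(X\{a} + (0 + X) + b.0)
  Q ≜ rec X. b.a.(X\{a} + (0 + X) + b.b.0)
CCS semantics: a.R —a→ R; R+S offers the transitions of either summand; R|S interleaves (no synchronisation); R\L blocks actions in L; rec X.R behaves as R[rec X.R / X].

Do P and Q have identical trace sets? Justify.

trace-distinct — witness ⟨babb⟩

LTS(P): 5 reachable states
  s0 = rec X. b.a.(X\{a} + (0 + X) + b.0) | -b-> s1
  s1 = a.((rec X. b.a.(X\{a} + (0 + X) + b.0))\{a} + (0 + (rec X. b.a.(X\{a} + (0 + X) + b.0))) + b.0) | -a-> s2
  s2 = (rec X. b.a.(X\{a} + (0 + X) + b.0))\{a} + (0 + (rec X. b.a.(X\{a} + (0 + X) + b.0))) + b.0 | -b-> s1, -b-> s3, -b-> s4
  s3 = (a.((rec X. b.a.(X\{a} + (0 + X) + b.0))\{a} + (0 + (rec X. b.a.(X\{a} + (0 + X) + b.0))) + b.0))\{a} | ·
  s4 = 0 | ·
LTS(Q): 6 reachable states
  t0 = rec X. b.a.(X\{a} + (0 + X) + b.b.0) | -b-> t1
  t1 = a.((rec X. b.a.(X\{a} + (0 + X) + b.b.0))\{a} + (0 + (rec X. b.a.(X\{a} + (0 + X) + b.b.0))) + b.b.0) | -a-> t2
  t2 = (rec X. b.a.(X\{a} + (0 + X) + b.b.0))\{a} + (0 + (rec X. b.a.(X\{a} + (0 + X) + b.b.0))) + b.b.0 | -b-> t1, -b-> t3, -b-> t4
  t3 = (a.((rec X. b.a.(X\{a} + (0 + X) + b.b.0))\{a} + (0 + (rec X. b.a.(X\{a} + (0 + X) + b.b.0))) + b.b.0))\{a} | ·
  t4 = b.0 | -b-> t5
  t5 = 0 | ·
Executing babb from Q (initial set {t0}):
  [1] b ⇒ {t1}
  [2] a ⇒ {t2}
  [3] b ⇒ {t1, t3, t4}
  [4] b ⇒ {t5}
  Q completes σ.
Executing babb from P (initial set {s0}):
  [1] b ⇒ {s1}
  [2] a ⇒ {s2}
  [3] b ⇒ {s1, s3, s4}
  [4] b ⇒ ∅  — P cannot continue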